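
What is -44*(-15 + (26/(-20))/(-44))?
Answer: 6587/10 ≈ 658.70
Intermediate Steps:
-44*(-15 + (26/(-20))/(-44)) = -44*(-15 + (26*(-1/20))*(-1/44)) = -44*(-15 - 13/10*(-1/44)) = -44*(-15 + 13/440) = -44*(-6587/440) = 6587/10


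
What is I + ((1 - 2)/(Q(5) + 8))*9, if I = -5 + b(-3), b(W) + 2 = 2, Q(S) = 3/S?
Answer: -260/43 ≈ -6.0465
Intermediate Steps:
b(W) = 0 (b(W) = -2 + 2 = 0)
I = -5 (I = -5 + 0 = -5)
I + ((1 - 2)/(Q(5) + 8))*9 = -5 + ((1 - 2)/(3/5 + 8))*9 = -5 - 1/(3*(⅕) + 8)*9 = -5 - 1/(⅗ + 8)*9 = -5 - 1/43/5*9 = -5 - 1*5/43*9 = -5 - 5/43*9 = -5 - 45/43 = -260/43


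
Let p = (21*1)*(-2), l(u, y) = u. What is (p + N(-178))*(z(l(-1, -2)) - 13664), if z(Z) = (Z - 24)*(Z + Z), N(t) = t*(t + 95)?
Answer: -200561448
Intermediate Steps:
N(t) = t*(95 + t)
z(Z) = 2*Z*(-24 + Z) (z(Z) = (-24 + Z)*(2*Z) = 2*Z*(-24 + Z))
p = -42 (p = 21*(-2) = -42)
(p + N(-178))*(z(l(-1, -2)) - 13664) = (-42 - 178*(95 - 178))*(2*(-1)*(-24 - 1) - 13664) = (-42 - 178*(-83))*(2*(-1)*(-25) - 13664) = (-42 + 14774)*(50 - 13664) = 14732*(-13614) = -200561448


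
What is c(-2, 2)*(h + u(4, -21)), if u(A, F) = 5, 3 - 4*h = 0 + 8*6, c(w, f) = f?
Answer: -25/2 ≈ -12.500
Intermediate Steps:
h = -45/4 (h = 3/4 - (0 + 8*6)/4 = 3/4 - (0 + 48)/4 = 3/4 - 1/4*48 = 3/4 - 12 = -45/4 ≈ -11.250)
c(-2, 2)*(h + u(4, -21)) = 2*(-45/4 + 5) = 2*(-25/4) = -25/2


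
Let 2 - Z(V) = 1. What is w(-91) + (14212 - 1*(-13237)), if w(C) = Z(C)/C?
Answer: 2497858/91 ≈ 27449.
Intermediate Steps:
Z(V) = 1 (Z(V) = 2 - 1*1 = 2 - 1 = 1)
w(C) = 1/C
w(-91) + (14212 - 1*(-13237)) = 1/(-91) + (14212 - 1*(-13237)) = -1/91 + (14212 + 13237) = -1/91 + 27449 = 2497858/91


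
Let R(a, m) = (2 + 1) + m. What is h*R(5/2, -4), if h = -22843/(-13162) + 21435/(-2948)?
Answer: 107393153/19400788 ≈ 5.5355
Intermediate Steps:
R(a, m) = 3 + m
h = -107393153/19400788 (h = -22843*(-1/13162) + 21435*(-1/2948) = 22843/13162 - 21435/2948 = -107393153/19400788 ≈ -5.5355)
h*R(5/2, -4) = -107393153*(3 - 4)/19400788 = -107393153/19400788*(-1) = 107393153/19400788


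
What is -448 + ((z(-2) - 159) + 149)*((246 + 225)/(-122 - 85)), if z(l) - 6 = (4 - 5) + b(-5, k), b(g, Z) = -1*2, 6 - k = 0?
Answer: -29813/69 ≈ -432.07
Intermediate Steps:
k = 6 (k = 6 - 1*0 = 6 + 0 = 6)
b(g, Z) = -2
z(l) = 3 (z(l) = 6 + ((4 - 5) - 2) = 6 + (-1 - 2) = 6 - 3 = 3)
-448 + ((z(-2) - 159) + 149)*((246 + 225)/(-122 - 85)) = -448 + ((3 - 159) + 149)*((246 + 225)/(-122 - 85)) = -448 + (-156 + 149)*(471/(-207)) = -448 - 3297*(-1)/207 = -448 - 7*(-157/69) = -448 + 1099/69 = -29813/69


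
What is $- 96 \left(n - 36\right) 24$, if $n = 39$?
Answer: $-6912$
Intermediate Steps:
$- 96 \left(n - 36\right) 24 = - 96 \left(39 - 36\right) 24 = \left(-96\right) 3 \cdot 24 = \left(-288\right) 24 = -6912$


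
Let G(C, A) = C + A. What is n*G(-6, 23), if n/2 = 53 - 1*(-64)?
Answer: 3978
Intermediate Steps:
G(C, A) = A + C
n = 234 (n = 2*(53 - 1*(-64)) = 2*(53 + 64) = 2*117 = 234)
n*G(-6, 23) = 234*(23 - 6) = 234*17 = 3978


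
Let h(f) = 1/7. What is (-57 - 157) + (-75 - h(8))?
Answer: -2024/7 ≈ -289.14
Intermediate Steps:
h(f) = ⅐
(-57 - 157) + (-75 - h(8)) = (-57 - 157) + (-75 - 1*⅐) = -214 + (-75 - ⅐) = -214 - 526/7 = -2024/7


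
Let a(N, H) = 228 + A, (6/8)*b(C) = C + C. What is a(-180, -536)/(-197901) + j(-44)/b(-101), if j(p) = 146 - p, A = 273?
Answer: -18868063/26650668 ≈ -0.70798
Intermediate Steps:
b(C) = 8*C/3 (b(C) = 4*(C + C)/3 = 4*(2*C)/3 = 8*C/3)
a(N, H) = 501 (a(N, H) = 228 + 273 = 501)
a(-180, -536)/(-197901) + j(-44)/b(-101) = 501/(-197901) + (146 - 1*(-44))/(((8/3)*(-101))) = 501*(-1/197901) + (146 + 44)/(-808/3) = -167/65967 + 190*(-3/808) = -167/65967 - 285/404 = -18868063/26650668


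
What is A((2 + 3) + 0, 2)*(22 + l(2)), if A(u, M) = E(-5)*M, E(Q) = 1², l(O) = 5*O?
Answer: 64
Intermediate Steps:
E(Q) = 1
A(u, M) = M (A(u, M) = 1*M = M)
A((2 + 3) + 0, 2)*(22 + l(2)) = 2*(22 + 5*2) = 2*(22 + 10) = 2*32 = 64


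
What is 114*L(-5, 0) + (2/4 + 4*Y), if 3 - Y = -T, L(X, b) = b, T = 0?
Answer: 25/2 ≈ 12.500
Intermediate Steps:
Y = 3 (Y = 3 - (-1)*0 = 3 - 1*0 = 3 + 0 = 3)
114*L(-5, 0) + (2/4 + 4*Y) = 114*0 + (2/4 + 4*3) = 0 + (2*(¼) + 12) = 0 + (½ + 12) = 0 + 25/2 = 25/2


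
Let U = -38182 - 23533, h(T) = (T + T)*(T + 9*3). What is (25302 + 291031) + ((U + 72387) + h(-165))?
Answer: 372545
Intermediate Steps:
h(T) = 2*T*(27 + T) (h(T) = (2*T)*(T + 27) = (2*T)*(27 + T) = 2*T*(27 + T))
U = -61715
(25302 + 291031) + ((U + 72387) + h(-165)) = (25302 + 291031) + ((-61715 + 72387) + 2*(-165)*(27 - 165)) = 316333 + (10672 + 2*(-165)*(-138)) = 316333 + (10672 + 45540) = 316333 + 56212 = 372545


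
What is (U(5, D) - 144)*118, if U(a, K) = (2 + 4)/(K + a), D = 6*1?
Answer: -186204/11 ≈ -16928.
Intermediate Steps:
D = 6
U(a, K) = 6/(K + a)
(U(5, D) - 144)*118 = (6/(6 + 5) - 144)*118 = (6/11 - 144)*118 = -1578/11*118 = -186204/11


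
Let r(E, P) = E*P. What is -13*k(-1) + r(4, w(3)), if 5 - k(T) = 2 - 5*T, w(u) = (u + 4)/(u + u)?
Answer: 92/3 ≈ 30.667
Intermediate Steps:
w(u) = (4 + u)/(2*u) (w(u) = (4 + u)/((2*u)) = (4 + u)*(1/(2*u)) = (4 + u)/(2*u))
k(T) = 3 + 5*T (k(T) = 5 - (2 - 5*T) = 5 + (-2 + 5*T) = 3 + 5*T)
-13*k(-1) + r(4, w(3)) = -13*(3 + 5*(-1)) + 4*((1/2)*(4 + 3)/3) = -13*(3 - 5) + 4*((1/2)*(1/3)*7) = -13*(-2) + 4*(7/6) = 26 + 14/3 = 92/3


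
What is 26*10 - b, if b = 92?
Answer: 168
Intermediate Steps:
26*10 - b = 26*10 - 1*92 = 260 - 92 = 168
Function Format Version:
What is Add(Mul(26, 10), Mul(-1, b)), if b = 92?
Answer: 168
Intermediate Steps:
Add(Mul(26, 10), Mul(-1, b)) = Add(Mul(26, 10), Mul(-1, 92)) = Add(260, -92) = 168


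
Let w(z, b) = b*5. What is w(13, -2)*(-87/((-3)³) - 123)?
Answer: 10780/9 ≈ 1197.8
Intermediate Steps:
w(z, b) = 5*b
w(13, -2)*(-87/((-3)³) - 123) = (5*(-2))*(-87/((-3)³) - 123) = -10*(-87/(-27) - 123) = -10*(-87*(-1/27) - 123) = -10*(29/9 - 123) = -10*(-1078/9) = 10780/9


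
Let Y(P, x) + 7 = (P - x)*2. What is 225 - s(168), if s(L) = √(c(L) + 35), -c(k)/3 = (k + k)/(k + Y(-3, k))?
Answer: 225 - √1329083/181 ≈ 218.63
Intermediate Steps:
Y(P, x) = -7 - 2*x + 2*P (Y(P, x) = -7 + (P - x)*2 = -7 + (-2*x + 2*P) = -7 - 2*x + 2*P)
c(k) = -6*k/(-13 - k) (c(k) = -3*(k + k)/(k + (-7 - 2*k + 2*(-3))) = -3*2*k/(k + (-7 - 2*k - 6)) = -3*2*k/(k + (-13 - 2*k)) = -3*2*k/(-13 - k) = -6*k/(-13 - k))
s(L) = √(35 + 6*L/(13 + L)) (s(L) = √(6*L/(13 + L) + 35) = √(35 + 6*L/(13 + L)))
225 - s(168) = 225 - √((455 + 41*168)/(13 + 168)) = 225 - √((455 + 6888)/181) = 225 - √((1/181)*7343) = 225 - √(7343/181) = 225 - √1329083/181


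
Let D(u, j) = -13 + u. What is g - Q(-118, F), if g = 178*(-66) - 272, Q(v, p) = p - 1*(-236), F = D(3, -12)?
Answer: -12246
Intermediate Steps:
F = -10 (F = -13 + 3 = -10)
Q(v, p) = 236 + p (Q(v, p) = p + 236 = 236 + p)
g = -12020 (g = -11748 - 272 = -12020)
g - Q(-118, F) = -12020 - (236 - 10) = -12020 - 1*226 = -12020 - 226 = -12246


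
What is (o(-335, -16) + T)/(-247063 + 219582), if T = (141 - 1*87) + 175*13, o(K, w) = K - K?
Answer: -2329/27481 ≈ -0.084749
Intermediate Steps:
o(K, w) = 0
T = 2329 (T = (141 - 87) + 2275 = 54 + 2275 = 2329)
(o(-335, -16) + T)/(-247063 + 219582) = (0 + 2329)/(-247063 + 219582) = 2329/(-27481) = 2329*(-1/27481) = -2329/27481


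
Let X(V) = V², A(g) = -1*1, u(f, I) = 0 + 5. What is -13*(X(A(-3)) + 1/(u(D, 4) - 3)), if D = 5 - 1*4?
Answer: -39/2 ≈ -19.500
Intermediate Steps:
D = 1 (D = 5 - 4 = 1)
u(f, I) = 5
A(g) = -1
-13*(X(A(-3)) + 1/(u(D, 4) - 3)) = -13*((-1)² + 1/(5 - 3)) = -13*(1 + 1/2) = -13*(1 + ½) = -13*3/2 = -39/2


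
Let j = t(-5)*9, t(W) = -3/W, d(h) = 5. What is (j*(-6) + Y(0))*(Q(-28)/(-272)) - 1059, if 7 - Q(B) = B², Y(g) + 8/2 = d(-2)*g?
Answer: -790827/680 ≈ -1163.0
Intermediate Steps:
Y(g) = -4 + 5*g
Q(B) = 7 - B²
j = 27/5 (j = -3/(-5)*9 = -3*(-⅕)*9 = (⅗)*9 = 27/5 ≈ 5.4000)
(j*(-6) + Y(0))*(Q(-28)/(-272)) - 1059 = ((27/5)*(-6) + (-4 + 5*0))*((7 - 1*(-28)²)/(-272)) - 1059 = (-162/5 + (-4 + 0))*((7 - 1*784)*(-1/272)) - 1059 = (-162/5 - 4)*((7 - 784)*(-1/272)) - 1059 = -(-141414)*(-1)/(5*272) - 1059 = -182/5*777/272 - 1059 = -70707/680 - 1059 = -790827/680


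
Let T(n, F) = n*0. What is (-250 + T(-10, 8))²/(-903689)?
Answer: -62500/903689 ≈ -0.069161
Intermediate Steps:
T(n, F) = 0
(-250 + T(-10, 8))²/(-903689) = (-250 + 0)²/(-903689) = (-250)²*(-1/903689) = 62500*(-1/903689) = -62500/903689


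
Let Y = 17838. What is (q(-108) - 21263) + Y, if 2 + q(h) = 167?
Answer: -3260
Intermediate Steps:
q(h) = 165 (q(h) = -2 + 167 = 165)
(q(-108) - 21263) + Y = (165 - 21263) + 17838 = -21098 + 17838 = -3260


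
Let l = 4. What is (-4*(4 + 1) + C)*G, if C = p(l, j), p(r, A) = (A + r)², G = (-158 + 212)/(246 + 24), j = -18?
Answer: 176/5 ≈ 35.200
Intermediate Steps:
G = ⅕ (G = 54/270 = 54*(1/270) = ⅕ ≈ 0.20000)
C = 196 (C = (-18 + 4)² = (-14)² = 196)
(-4*(4 + 1) + C)*G = (-4*(4 + 1) + 196)*(⅕) = (-4*5 + 196)*(⅕) = (-20 + 196)*(⅕) = 176*(⅕) = 176/5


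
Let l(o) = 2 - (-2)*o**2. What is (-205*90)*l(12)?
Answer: -5350500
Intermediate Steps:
l(o) = 2 + 2*o**2
(-205*90)*l(12) = (-205*90)*(2 + 2*12**2) = -18450*(2 + 2*144) = -18450*(2 + 288) = -18450*290 = -5350500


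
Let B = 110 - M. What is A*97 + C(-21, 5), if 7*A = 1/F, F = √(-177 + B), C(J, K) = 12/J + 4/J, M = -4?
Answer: -16/21 - 97*I*√7/147 ≈ -0.7619 - 1.7458*I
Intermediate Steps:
B = 114 (B = 110 - 1*(-4) = 110 + 4 = 114)
C(J, K) = 16/J
F = 3*I*√7 (F = √(-177 + 114) = √(-63) = 3*I*√7 ≈ 7.9373*I)
A = -I*√7/147 (A = 1/(7*((3*I*√7))) = (-I*√7/21)/7 = -I*√7/147 ≈ -0.017998*I)
A*97 + C(-21, 5) = -I*√7/147*97 + 16/(-21) = -97*I*√7/147 + 16*(-1/21) = -97*I*√7/147 - 16/21 = -16/21 - 97*I*√7/147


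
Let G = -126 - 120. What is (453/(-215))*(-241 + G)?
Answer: 220611/215 ≈ 1026.1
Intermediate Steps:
G = -246
(453/(-215))*(-241 + G) = (453/(-215))*(-241 - 246) = (453*(-1/215))*(-487) = -453/215*(-487) = 220611/215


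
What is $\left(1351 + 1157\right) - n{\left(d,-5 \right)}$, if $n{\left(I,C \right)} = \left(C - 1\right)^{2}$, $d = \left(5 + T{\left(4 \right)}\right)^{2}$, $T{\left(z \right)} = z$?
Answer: $2472$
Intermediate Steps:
$d = 81$ ($d = \left(5 + 4\right)^{2} = 9^{2} = 81$)
$n{\left(I,C \right)} = \left(-1 + C\right)^{2}$
$\left(1351 + 1157\right) - n{\left(d,-5 \right)} = \left(1351 + 1157\right) - \left(-1 - 5\right)^{2} = 2508 - \left(-6\right)^{2} = 2508 - 36 = 2472$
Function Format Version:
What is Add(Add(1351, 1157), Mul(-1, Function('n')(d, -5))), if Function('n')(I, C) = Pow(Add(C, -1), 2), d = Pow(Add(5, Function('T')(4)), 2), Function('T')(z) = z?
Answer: 2472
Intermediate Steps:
d = 81 (d = Pow(Add(5, 4), 2) = Pow(9, 2) = 81)
Function('n')(I, C) = Pow(Add(-1, C), 2)
Add(Add(1351, 1157), Mul(-1, Function('n')(d, -5))) = Add(Add(1351, 1157), Mul(-1, Pow(Add(-1, -5), 2))) = Add(2508, Mul(-1, Pow(-6, 2))) = Add(2508, Mul(-1, 36)) = Add(2508, -36) = 2472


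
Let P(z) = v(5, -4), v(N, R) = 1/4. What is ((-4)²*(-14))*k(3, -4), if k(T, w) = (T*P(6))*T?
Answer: -504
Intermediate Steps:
v(N, R) = ¼
P(z) = ¼
k(T, w) = T²/4 (k(T, w) = (T*(¼))*T = (T/4)*T = T²/4)
((-4)²*(-14))*k(3, -4) = ((-4)²*(-14))*((¼)*3²) = (16*(-14))*((¼)*9) = -224*9/4 = -504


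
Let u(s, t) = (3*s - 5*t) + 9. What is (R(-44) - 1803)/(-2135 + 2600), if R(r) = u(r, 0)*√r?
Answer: -601/155 - 82*I*√11/155 ≈ -3.8774 - 1.7546*I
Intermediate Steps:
u(s, t) = 9 - 5*t + 3*s (u(s, t) = (-5*t + 3*s) + 9 = 9 - 5*t + 3*s)
R(r) = √r*(9 + 3*r) (R(r) = (9 - 5*0 + 3*r)*√r = (9 + 0 + 3*r)*√r = (9 + 3*r)*√r = √r*(9 + 3*r))
(R(-44) - 1803)/(-2135 + 2600) = (3*√(-44)*(3 - 44) - 1803)/(-2135 + 2600) = (3*(2*I*√11)*(-41) - 1803)/465 = (-246*I*√11 - 1803)*(1/465) = (-1803 - 246*I*√11)*(1/465) = -601/155 - 82*I*√11/155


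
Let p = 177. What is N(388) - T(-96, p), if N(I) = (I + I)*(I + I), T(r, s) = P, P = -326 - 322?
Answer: 602824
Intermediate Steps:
P = -648
T(r, s) = -648
N(I) = 4*I² (N(I) = (2*I)*(2*I) = 4*I²)
N(388) - T(-96, p) = 4*388² - 1*(-648) = 4*150544 + 648 = 602176 + 648 = 602824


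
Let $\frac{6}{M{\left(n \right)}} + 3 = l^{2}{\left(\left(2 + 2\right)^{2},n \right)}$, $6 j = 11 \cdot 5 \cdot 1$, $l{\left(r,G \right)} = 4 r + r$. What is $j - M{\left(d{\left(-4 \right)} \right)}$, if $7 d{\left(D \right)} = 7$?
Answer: $\frac{351799}{38382} \approx 9.1657$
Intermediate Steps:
$d{\left(D \right)} = 1$ ($d{\left(D \right)} = \frac{1}{7} \cdot 7 = 1$)
$l{\left(r,G \right)} = 5 r$
$j = \frac{55}{6}$ ($j = \frac{11 \cdot 5 \cdot 1}{6} = \frac{55 \cdot 1}{6} = \frac{1}{6} \cdot 55 = \frac{55}{6} \approx 9.1667$)
$M{\left(n \right)} = \frac{6}{6397}$ ($M{\left(n \right)} = \frac{6}{-3 + \left(5 \left(2 + 2\right)^{2}\right)^{2}} = \frac{6}{-3 + \left(5 \cdot 4^{2}\right)^{2}} = \frac{6}{-3 + \left(5 \cdot 16\right)^{2}} = \frac{6}{-3 + 80^{2}} = \frac{6}{-3 + 6400} = \frac{6}{6397}$)
$j - M{\left(d{\left(-4 \right)} \right)} = \frac{55}{6} - \frac{6}{6397} = \frac{351799}{38382}$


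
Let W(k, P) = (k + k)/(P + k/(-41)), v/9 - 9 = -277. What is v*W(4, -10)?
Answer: 43952/23 ≈ 1911.0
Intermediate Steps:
v = -2412 (v = 81 + 9*(-277) = 81 - 2493 = -2412)
W(k, P) = 2*k/(P - k/41) (W(k, P) = (2*k)/(P + k*(-1/41)) = (2*k)/(P - k/41) = 2*k/(P - k/41))
v*W(4, -10) = -197784*4/(-1*4 + 41*(-10)) = -197784*4/(-4 - 410) = -197784*4/(-414) = -197784*4*(-1)/414 = -2412*(-164/207) = 43952/23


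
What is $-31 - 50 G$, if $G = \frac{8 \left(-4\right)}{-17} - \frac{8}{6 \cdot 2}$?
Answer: $- \frac{4681}{51} \approx -91.784$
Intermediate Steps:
$G = \frac{62}{51}$ ($G = \left(-32\right) \left(- \frac{1}{17}\right) - \frac{8}{12} = \frac{32}{17} - \frac{2}{3} = \frac{62}{51} \approx 1.2157$)
$-31 - 50 G = -31 - \frac{3100}{51} = - \frac{4681}{51}$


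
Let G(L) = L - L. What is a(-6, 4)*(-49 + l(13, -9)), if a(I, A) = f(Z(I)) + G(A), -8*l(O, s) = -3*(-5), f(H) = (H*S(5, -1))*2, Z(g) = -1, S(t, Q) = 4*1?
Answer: 407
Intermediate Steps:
G(L) = 0
S(t, Q) = 4
f(H) = 8*H (f(H) = (H*4)*2 = (4*H)*2 = 8*H)
l(O, s) = -15/8 (l(O, s) = -(-3)*(-5)/8 = -1/8*15 = -15/8)
a(I, A) = -8 (a(I, A) = 8*(-1) + 0 = -8 + 0 = -8)
a(-6, 4)*(-49 + l(13, -9)) = -8*(-49 - 15/8) = -8*(-407/8) = 407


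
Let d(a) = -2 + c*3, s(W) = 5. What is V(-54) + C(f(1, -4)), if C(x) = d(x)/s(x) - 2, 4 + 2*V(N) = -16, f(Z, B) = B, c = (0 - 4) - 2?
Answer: -16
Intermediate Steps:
c = -6 (c = -4 - 2 = -6)
d(a) = -20 (d(a) = -2 - 6*3 = -2 - 18 = -20)
V(N) = -10 (V(N) = -2 + (1/2)*(-16) = -2 - 8 = -10)
C(x) = -6 (C(x) = -20/5 - 2 = -20*1/5 - 2 = -4 - 2 = -6)
V(-54) + C(f(1, -4)) = -10 - 6 = -16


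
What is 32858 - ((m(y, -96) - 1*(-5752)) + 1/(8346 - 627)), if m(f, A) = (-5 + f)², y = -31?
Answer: 199227389/7719 ≈ 25810.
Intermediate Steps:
32858 - ((m(y, -96) - 1*(-5752)) + 1/(8346 - 627)) = 32858 - (((-5 - 31)² - 1*(-5752)) + 1/(8346 - 627)) = 32858 - (((-36)² + 5752) + 1/7719) = 32858 - ((1296 + 5752) + 1/7719) = 32858 - (7048 + 1/7719) = 32858 - 1*54403513/7719 = 32858 - 54403513/7719 = 199227389/7719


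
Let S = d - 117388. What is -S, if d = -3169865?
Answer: 3287253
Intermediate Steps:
S = -3287253 (S = -3169865 - 117388 = -3287253)
-S = -1*(-3287253) = 3287253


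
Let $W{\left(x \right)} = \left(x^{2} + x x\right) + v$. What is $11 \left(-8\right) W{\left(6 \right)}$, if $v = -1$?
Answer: $-6248$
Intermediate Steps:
$W{\left(x \right)} = -1 + 2 x^{2}$ ($W{\left(x \right)} = \left(x^{2} + x x\right) - 1 = \left(x^{2} + x^{2}\right) - 1 = 2 x^{2} - 1 = -1 + 2 x^{2}$)
$11 \left(-8\right) W{\left(6 \right)} = 11 \left(-8\right) \left(-1 + 2 \cdot 6^{2}\right) = - 88 \left(-1 + 2 \cdot 36\right) = - 88 \left(-1 + 72\right) = \left(-88\right) 71 = -6248$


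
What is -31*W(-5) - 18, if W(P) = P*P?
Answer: -793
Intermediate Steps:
W(P) = P²
-31*W(-5) - 18 = -31*(-5)² - 18 = -31*25 - 18 = -775 - 18 = -793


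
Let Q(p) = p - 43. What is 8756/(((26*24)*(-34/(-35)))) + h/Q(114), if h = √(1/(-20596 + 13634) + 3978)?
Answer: 76615/5304 + √55389670/8378 ≈ 15.333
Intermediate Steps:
h = √55389670/118 (h = √(1/(-6962) + 3978) = √(-1/6962 + 3978) = √(27694835/6962) = √55389670/118 ≈ 63.071)
Q(p) = -43 + p
8756/(((26*24)*(-34/(-35)))) + h/Q(114) = 8756/(((26*24)*(-34/(-35)))) + (√55389670/118)/(-43 + 114) = 8756/((624*(-34*(-1/35)))) + (√55389670/118)/71 = 8756/((624*(34/35))) + (√55389670/118)*(1/71) = 8756/(21216/35) + √55389670/8378 = 8756*(35/21216) + √55389670/8378 = 76615/5304 + √55389670/8378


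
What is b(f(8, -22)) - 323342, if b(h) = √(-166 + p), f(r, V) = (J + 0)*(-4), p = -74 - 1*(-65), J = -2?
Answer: -323342 + 5*I*√7 ≈ -3.2334e+5 + 13.229*I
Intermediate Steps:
p = -9 (p = -74 + 65 = -9)
f(r, V) = 8 (f(r, V) = (-2 + 0)*(-4) = -2*(-4) = 8)
b(h) = 5*I*√7 (b(h) = √(-166 - 9) = √(-175) = 5*I*√7)
b(f(8, -22)) - 323342 = 5*I*√7 - 323342 = -323342 + 5*I*√7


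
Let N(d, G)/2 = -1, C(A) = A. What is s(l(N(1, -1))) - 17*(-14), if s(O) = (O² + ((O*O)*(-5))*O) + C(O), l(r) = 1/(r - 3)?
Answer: 5947/25 ≈ 237.88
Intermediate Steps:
N(d, G) = -2 (N(d, G) = 2*(-1) = -2)
l(r) = 1/(-3 + r)
s(O) = O + O² - 5*O³ (s(O) = (O² + ((O*O)*(-5))*O) + O = (O² + (O²*(-5))*O) + O = (O² + (-5*O²)*O) + O = (O² - 5*O³) + O = O + O² - 5*O³)
s(l(N(1, -1))) - 17*(-14) = (1 + 1/(-3 - 2) - 5/(-3 - 2)²)/(-3 - 2) - 17*(-14) = (1 + 1/(-5) - 5*(1/(-5))²)/(-5) + 238 = -(1 - ⅕ - 5*(-⅕)²)/5 + 238 = -(1 - ⅕ - 5*1/25)/5 + 238 = -(1 - ⅕ - ⅕)/5 + 238 = -⅕*⅗ + 238 = -3/25 + 238 = 5947/25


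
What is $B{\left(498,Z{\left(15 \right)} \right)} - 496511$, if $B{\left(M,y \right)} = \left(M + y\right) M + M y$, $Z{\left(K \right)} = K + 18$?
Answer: $-215639$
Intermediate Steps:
$Z{\left(K \right)} = 18 + K$
$B{\left(M,y \right)} = M y + M \left(M + y\right)$ ($B{\left(M,y \right)} = M \left(M + y\right) + M y = M y + M \left(M + y\right)$)
$B{\left(498,Z{\left(15 \right)} \right)} - 496511 = 498 \left(498 + 2 \left(18 + 15\right)\right) - 496511 = 498 \left(498 + 2 \cdot 33\right) - 496511 = 498 \left(498 + 66\right) - 496511 = 498 \cdot 564 - 496511 = 280872 - 496511 = -215639$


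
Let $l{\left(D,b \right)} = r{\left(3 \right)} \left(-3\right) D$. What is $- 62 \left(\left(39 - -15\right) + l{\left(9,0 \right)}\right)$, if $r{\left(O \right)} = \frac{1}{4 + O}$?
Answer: $- \frac{21762}{7} \approx -3108.9$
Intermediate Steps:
$l{\left(D,b \right)} = - \frac{3 D}{7}$ ($l{\left(D,b \right)} = \frac{1}{4 + 3} \left(-3\right) D = \frac{1}{7} \left(-3\right) D = - \frac{3 D}{7}$)
$- 62 \left(\left(39 - -15\right) + l{\left(9,0 \right)}\right) = - 62 \left(\left(39 - -15\right) - \frac{27}{7}\right) = - 62 \left(\left(39 + 15\right) - \frac{27}{7}\right) = - 62 \left(54 - \frac{27}{7}\right) = \left(-62\right) \frac{351}{7} = - \frac{21762}{7}$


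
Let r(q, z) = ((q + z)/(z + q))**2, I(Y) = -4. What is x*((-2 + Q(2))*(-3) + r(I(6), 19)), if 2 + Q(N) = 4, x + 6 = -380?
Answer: -386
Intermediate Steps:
x = -386 (x = -6 - 380 = -386)
Q(N) = 2 (Q(N) = -2 + 4 = 2)
r(q, z) = 1 (r(q, z) = ((q + z)/(q + z))**2 = 1**2 = 1)
x*((-2 + Q(2))*(-3) + r(I(6), 19)) = -386*((-2 + 2)*(-3) + 1) = -386*(0*(-3) + 1) = -386*(0 + 1) = -386*1 = -386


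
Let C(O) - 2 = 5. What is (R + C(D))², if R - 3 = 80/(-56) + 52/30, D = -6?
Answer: 1170724/11025 ≈ 106.19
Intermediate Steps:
C(O) = 7 (C(O) = 2 + 5 = 7)
R = 347/105 (R = 3 + (80/(-56) + 52/30) = 3 + (80*(-1/56) + 52*(1/30)) = 3 + (-10/7 + 26/15) = 3 + 32/105 = 347/105 ≈ 3.3048)
(R + C(D))² = (347/105 + 7)² = (1082/105)² = 1170724/11025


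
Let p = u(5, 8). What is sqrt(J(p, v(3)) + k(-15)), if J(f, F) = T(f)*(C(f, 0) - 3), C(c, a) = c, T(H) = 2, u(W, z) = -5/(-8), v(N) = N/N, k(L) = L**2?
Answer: sqrt(881)/2 ≈ 14.841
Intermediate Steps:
v(N) = 1
u(W, z) = 5/8 (u(W, z) = -5*(-1/8) = 5/8)
p = 5/8 ≈ 0.62500
J(f, F) = -6 + 2*f (J(f, F) = 2*(f - 3) = 2*(-3 + f) = -6 + 2*f)
sqrt(J(p, v(3)) + k(-15)) = sqrt((-6 + 2*(5/8)) + (-15)**2) = sqrt((-6 + 5/4) + 225) = sqrt(-19/4 + 225) = sqrt(881/4) = sqrt(881)/2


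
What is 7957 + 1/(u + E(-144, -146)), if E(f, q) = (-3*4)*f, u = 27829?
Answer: 235185050/29557 ≈ 7957.0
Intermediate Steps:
E(f, q) = -12*f
7957 + 1/(u + E(-144, -146)) = 7957 + 1/(27829 - 12*(-144)) = 7957 + 1/(27829 + 1728) = 7957 + 1/29557 = 235185050/29557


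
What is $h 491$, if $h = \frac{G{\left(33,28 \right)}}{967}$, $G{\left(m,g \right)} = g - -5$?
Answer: $\frac{16203}{967} \approx 16.756$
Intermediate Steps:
$G{\left(m,g \right)} = 5 + g$ ($G{\left(m,g \right)} = g + 5 = 5 + g$)
$h = \frac{33}{967}$ ($h = \frac{5 + 28}{967} = 33 \cdot \frac{1}{967} = \frac{33}{967} \approx 0.034126$)
$h 491 = \frac{33}{967} \cdot 491 = \frac{16203}{967}$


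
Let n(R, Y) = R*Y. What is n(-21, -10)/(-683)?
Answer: -210/683 ≈ -0.30747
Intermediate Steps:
n(-21, -10)/(-683) = -21*(-10)/(-683) = 210*(-1/683) = -210/683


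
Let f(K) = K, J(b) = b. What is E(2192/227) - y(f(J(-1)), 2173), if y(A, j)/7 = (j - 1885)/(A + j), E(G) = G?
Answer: 358616/41087 ≈ 8.7282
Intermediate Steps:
y(A, j) = 7*(-1885 + j)/(A + j) (y(A, j) = 7*((j - 1885)/(A + j)) = 7*((-1885 + j)/(A + j)) = 7*(-1885 + j)/(A + j))
E(2192/227) - y(f(J(-1)), 2173) = 2192/227 - 7*(-1885 + 2173)/(-1 + 2173) = 2192*(1/227) - 7*288/2172 = 2192/227 - 7*288/2172 = 2192/227 - 1*168/181 = 2192/227 - 168/181 = 358616/41087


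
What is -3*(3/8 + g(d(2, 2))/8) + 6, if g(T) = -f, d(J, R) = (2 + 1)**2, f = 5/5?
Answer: 21/4 ≈ 5.2500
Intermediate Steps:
f = 1 (f = 5*(1/5) = 1)
d(J, R) = 9 (d(J, R) = 3**2 = 9)
g(T) = -1 (g(T) = -1*1 = -1)
-3*(3/8 + g(d(2, 2))/8) + 6 = -3*(3/8 - 1/8) + 6 = -3*1/4 + 6 = -3/4 + 6 = 21/4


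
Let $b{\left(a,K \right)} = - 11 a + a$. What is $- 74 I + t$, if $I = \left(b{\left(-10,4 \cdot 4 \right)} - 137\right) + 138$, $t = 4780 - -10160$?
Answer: $7466$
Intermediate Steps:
$t = 14940$ ($t = 4780 + 10160 = 14940$)
$b{\left(a,K \right)} = - 10 a$
$I = 101$ ($I = \left(\left(-10\right) \left(-10\right) - 137\right) + 138 = \left(100 - 137\right) + 138 = -37 + 138 = 101$)
$- 74 I + t = \left(-74\right) 101 + 14940 = -7474 + 14940 = 7466$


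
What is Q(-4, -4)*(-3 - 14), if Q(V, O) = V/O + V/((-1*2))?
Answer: -51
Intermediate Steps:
Q(V, O) = -V/2 + V/O (Q(V, O) = V/O + V/(-2) = V/O + V*(-½) = V/O - V/2 = -V/2 + V/O)
Q(-4, -4)*(-3 - 14) = (-½*(-4) - 4/(-4))*(-3 - 14) = (2 - 4*(-¼))*(-17) = (2 + 1)*(-17) = 3*(-17) = -51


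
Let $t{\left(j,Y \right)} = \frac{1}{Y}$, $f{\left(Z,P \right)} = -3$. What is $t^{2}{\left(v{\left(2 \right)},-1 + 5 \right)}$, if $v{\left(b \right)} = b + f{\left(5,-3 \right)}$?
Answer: $\frac{1}{16} \approx 0.0625$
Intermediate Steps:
$v{\left(b \right)} = -3 + b$ ($v{\left(b \right)} = b - 3 = -3 + b$)
$t^{2}{\left(v{\left(2 \right)},-1 + 5 \right)} = \left(\frac{1}{-1 + 5}\right)^{2} = \left(\frac{1}{4}\right)^{2} = \frac{1}{16}$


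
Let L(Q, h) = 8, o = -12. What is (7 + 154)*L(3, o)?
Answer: 1288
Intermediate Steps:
(7 + 154)*L(3, o) = (7 + 154)*8 = 161*8 = 1288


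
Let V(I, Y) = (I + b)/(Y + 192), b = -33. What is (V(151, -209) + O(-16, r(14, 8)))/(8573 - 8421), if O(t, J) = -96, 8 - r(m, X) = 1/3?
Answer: -875/1292 ≈ -0.67724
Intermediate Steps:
r(m, X) = 23/3 (r(m, X) = 8 - 1/3 = 8 - 1*⅓ = 8 - ⅓ = 23/3)
V(I, Y) = (-33 + I)/(192 + Y) (V(I, Y) = (I - 33)/(Y + 192) = (-33 + I)/(192 + Y))
(V(151, -209) + O(-16, r(14, 8)))/(8573 - 8421) = ((-33 + 151)/(192 - 209) - 96)/(8573 - 8421) = (118/(-17) - 96)/152 = (-1/17*118 - 96)*(1/152) = (-118/17 - 96)*(1/152) = -1750/17*1/152 = -875/1292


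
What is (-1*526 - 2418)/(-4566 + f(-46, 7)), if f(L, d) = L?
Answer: 736/1153 ≈ 0.63833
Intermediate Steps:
(-1*526 - 2418)/(-4566 + f(-46, 7)) = (-1*526 - 2418)/(-4566 - 46) = (-526 - 2418)/(-4612) = -2944*(-1/4612) = 736/1153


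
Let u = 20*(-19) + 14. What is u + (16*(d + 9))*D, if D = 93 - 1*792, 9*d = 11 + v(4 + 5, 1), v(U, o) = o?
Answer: -115934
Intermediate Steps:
d = 4/3 (d = (11 + 1)/9 = (⅑)*12 = 4/3 ≈ 1.3333)
u = -366 (u = -380 + 14 = -366)
D = -699 (D = 93 - 792 = -699)
u + (16*(d + 9))*D = -366 + (16*(4/3 + 9))*(-699) = -366 + (16*(31/3))*(-699) = -366 + (496/3)*(-699) = -366 - 115568 = -115934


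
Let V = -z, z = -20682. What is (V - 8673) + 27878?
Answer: 39887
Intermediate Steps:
V = 20682 (V = -1*(-20682) = 20682)
(V - 8673) + 27878 = (20682 - 8673) + 27878 = 12009 + 27878 = 39887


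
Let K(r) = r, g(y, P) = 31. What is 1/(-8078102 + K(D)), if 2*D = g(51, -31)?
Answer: -2/16156173 ≈ -1.2379e-7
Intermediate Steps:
D = 31/2 (D = (1/2)*31 = 31/2 ≈ 15.500)
1/(-8078102 + K(D)) = 1/(-8078102 + 31/2) = 1/(-16156173/2) = -2/16156173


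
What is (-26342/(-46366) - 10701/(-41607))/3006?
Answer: 44227060/161084038527 ≈ 0.00027456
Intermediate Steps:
(-26342/(-46366) - 10701/(-41607))/3006 = (-26342*(-1/46366) - 10701*(-1/41607))*(1/3006) = (13171/23183 + 1189/4623)*(1/3006) = (88454120/107175009)*(1/3006) = 44227060/161084038527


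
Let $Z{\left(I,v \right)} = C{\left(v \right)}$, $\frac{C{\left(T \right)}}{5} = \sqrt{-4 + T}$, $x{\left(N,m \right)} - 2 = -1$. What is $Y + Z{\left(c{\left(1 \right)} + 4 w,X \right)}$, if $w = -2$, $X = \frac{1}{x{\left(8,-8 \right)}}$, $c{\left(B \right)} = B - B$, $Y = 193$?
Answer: $193 + 5 i \sqrt{3} \approx 193.0 + 8.6602 i$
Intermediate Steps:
$x{\left(N,m \right)} = 1$ ($x{\left(N,m \right)} = 2 - 1 = 1$)
$c{\left(B \right)} = 0$
$X = 1$ ($X = 1^{-1} = 1$)
$C{\left(T \right)} = 5 \sqrt{-4 + T}$
$Z{\left(I,v \right)} = 5 \sqrt{-4 + v}$
$Y + Z{\left(c{\left(1 \right)} + 4 w,X \right)} = 193 + 5 \sqrt{-4 + 1} = 193 + 5 \sqrt{-3} = 193 + 5 i \sqrt{3}$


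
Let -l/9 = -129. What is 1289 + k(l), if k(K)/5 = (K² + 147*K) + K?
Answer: 7600034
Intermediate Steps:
l = 1161 (l = -9*(-129) = 1161)
k(K) = 5*K² + 740*K (k(K) = 5*((K² + 147*K) + K) = 5*(K² + 148*K) = 5*K² + 740*K)
1289 + k(l) = 1289 + 5*1161*(148 + 1161) = 1289 + 5*1161*1309 = 1289 + 7598745 = 7600034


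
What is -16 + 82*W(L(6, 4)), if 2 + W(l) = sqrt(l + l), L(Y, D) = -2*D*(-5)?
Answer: -180 + 328*sqrt(5) ≈ 553.43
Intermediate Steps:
L(Y, D) = 10*D
W(l) = -2 + sqrt(2)*sqrt(l) (W(l) = -2 + sqrt(l + l) = -2 + sqrt(2*l) = -2 + sqrt(2)*sqrt(l))
-16 + 82*W(L(6, 4)) = -16 + 82*(-2 + sqrt(2)*sqrt(10*4)) = -16 + 82*(-2 + sqrt(2)*sqrt(40)) = -16 + 82*(-2 + sqrt(2)*(2*sqrt(10))) = -16 + 82*(-2 + 4*sqrt(5)) = -16 + (-164 + 328*sqrt(5)) = -180 + 328*sqrt(5)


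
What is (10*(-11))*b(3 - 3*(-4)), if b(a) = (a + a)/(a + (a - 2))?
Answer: -825/7 ≈ -117.86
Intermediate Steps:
b(a) = 2*a/(-2 + 2*a) (b(a) = (2*a)/(a + (-2 + a)) = (2*a)/(-2 + 2*a) = 2*a/(-2 + 2*a))
(10*(-11))*b(3 - 3*(-4)) = (10*(-11))*((3 - 3*(-4))/(-1 + (3 - 3*(-4)))) = -110*(3 + 12)/(-1 + (3 + 12)) = -1650/(-1 + 15) = -1650/14 = -110*15/14 = -825/7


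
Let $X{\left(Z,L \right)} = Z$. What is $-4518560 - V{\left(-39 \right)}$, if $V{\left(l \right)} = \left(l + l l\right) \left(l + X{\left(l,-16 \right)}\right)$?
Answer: $-4402964$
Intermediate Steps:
$V{\left(l \right)} = 2 l \left(l + l^{2}\right)$ ($V{\left(l \right)} = \left(l + l l\right) \left(l + l\right) = \left(l + l^{2}\right) 2 l = 2 l \left(l + l^{2}\right)$)
$-4518560 - V{\left(-39 \right)} = -4518560 - 2 \left(-39\right)^{2} \left(1 - 39\right) = -4518560 - 2 \cdot 1521 \left(-38\right) = -4518560 - -115596 = -4518560 + 115596 = -4402964$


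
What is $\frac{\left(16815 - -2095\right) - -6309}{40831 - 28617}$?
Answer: $\frac{25219}{12214} \approx 2.0648$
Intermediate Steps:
$\frac{\left(16815 - -2095\right) - -6309}{40831 - 28617} = \frac{\left(16815 + 2095\right) + 6309}{12214} = \left(18910 + 6309\right) \frac{1}{12214} = 25219 \cdot \frac{1}{12214} = \frac{25219}{12214}$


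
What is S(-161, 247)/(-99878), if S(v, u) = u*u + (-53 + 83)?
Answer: -61039/99878 ≈ -0.61114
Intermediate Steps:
S(v, u) = 30 + u² (S(v, u) = u² + 30 = 30 + u²)
S(-161, 247)/(-99878) = (30 + 247²)/(-99878) = (30 + 61009)*(-1/99878) = 61039*(-1/99878) = -61039/99878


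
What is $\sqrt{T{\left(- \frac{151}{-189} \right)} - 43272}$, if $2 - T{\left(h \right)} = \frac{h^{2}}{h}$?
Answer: $\frac{i \sqrt{171741801}}{63} \approx 208.02 i$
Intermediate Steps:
$T{\left(h \right)} = 2 - h$ ($T{\left(h \right)} = 2 - \frac{h^{2}}{h} = 2 - h$)
$\sqrt{T{\left(- \frac{151}{-189} \right)} - 43272} = \sqrt{\left(2 - - \frac{151}{-189}\right) - 43272} = \sqrt{\left(2 - \left(-151\right) \left(- \frac{1}{189}\right)\right) - 43272} = \sqrt{\left(2 - \frac{151}{189}\right) - 43272} = \sqrt{\frac{227}{189} - 43272} = \sqrt{- \frac{8178181}{189}} = \frac{i \sqrt{171741801}}{63}$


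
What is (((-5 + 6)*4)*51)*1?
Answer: 204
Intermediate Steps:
(((-5 + 6)*4)*51)*1 = ((1*4)*51)*1 = (4*51)*1 = 204*1 = 204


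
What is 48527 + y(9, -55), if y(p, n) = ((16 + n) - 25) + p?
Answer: 48472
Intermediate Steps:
y(p, n) = -9 + n + p (y(p, n) = (-9 + n) + p = -9 + n + p)
48527 + y(9, -55) = 48527 + (-9 - 55 + 9) = 48527 - 55 = 48472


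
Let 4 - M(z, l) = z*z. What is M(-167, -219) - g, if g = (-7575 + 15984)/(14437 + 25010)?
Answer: -366662668/13149 ≈ -27885.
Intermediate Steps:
M(z, l) = 4 - z² (M(z, l) = 4 - z*z = 4 - z²)
g = 2803/13149 (g = 8409/39447 = 8409*(1/39447) = 2803/13149 ≈ 0.21317)
M(-167, -219) - g = (4 - 1*(-167)²) - 1*2803/13149 = (4 - 1*27889) - 2803/13149 = (4 - 27889) - 2803/13149 = -27885 - 2803/13149 = -366662668/13149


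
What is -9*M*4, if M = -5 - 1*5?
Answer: 360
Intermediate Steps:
M = -10 (M = -5 - 5 = -10)
-9*M*4 = -9*(-10)*4 = 90*4 = 360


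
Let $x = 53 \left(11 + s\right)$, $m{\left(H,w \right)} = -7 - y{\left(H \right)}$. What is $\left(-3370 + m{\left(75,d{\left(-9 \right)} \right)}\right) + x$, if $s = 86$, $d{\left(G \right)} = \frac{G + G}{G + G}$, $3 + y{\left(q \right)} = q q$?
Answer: $-3858$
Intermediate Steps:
$y{\left(q \right)} = -3 + q^{2}$ ($y{\left(q \right)} = -3 + q q = -3 + q^{2}$)
$d{\left(G \right)} = 1$ ($d{\left(G \right)} = \frac{2 G}{2 G} = 2 G \frac{1}{2 G} = 1$)
$m{\left(H,w \right)} = -4 - H^{2}$ ($m{\left(H,w \right)} = -7 - \left(-3 + H^{2}\right) = -4 - H^{2}$)
$x = 5141$ ($x = 53 \left(11 + 86\right) = 53 \cdot 97 = 5141$)
$\left(-3370 + m{\left(75,d{\left(-9 \right)} \right)}\right) + x = \left(-3370 - 5629\right) + 5141 = -8999 + 5141 = -3858$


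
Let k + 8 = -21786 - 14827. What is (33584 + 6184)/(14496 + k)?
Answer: -13256/7375 ≈ -1.7974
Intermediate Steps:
k = -36621 (k = -8 + (-21786 - 14827) = -8 - 36613 = -36621)
(33584 + 6184)/(14496 + k) = (33584 + 6184)/(14496 - 36621) = 39768/(-22125) = 39768*(-1/22125) = -13256/7375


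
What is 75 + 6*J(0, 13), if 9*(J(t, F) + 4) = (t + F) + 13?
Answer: 205/3 ≈ 68.333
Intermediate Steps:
J(t, F) = -23/9 + F/9 + t/9 (J(t, F) = -4 + ((t + F) + 13)/9 = -4 + ((F + t) + 13)/9 = -4 + (13 + F + t)/9 = -4 + (13/9 + F/9 + t/9) = -23/9 + F/9 + t/9)
75 + 6*J(0, 13) = 75 + 6*(-23/9 + (⅑)*13 + (⅑)*0) = 75 + 6*(-23/9 + 13/9 + 0) = 75 + 6*(-10/9) = 75 - 20/3 = 205/3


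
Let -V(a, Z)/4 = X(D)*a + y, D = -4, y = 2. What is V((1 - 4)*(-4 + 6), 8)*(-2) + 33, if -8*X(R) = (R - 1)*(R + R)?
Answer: 289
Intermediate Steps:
X(R) = -R*(-1 + R)/4 (X(R) = -(R - 1)*(R + R)/8 = -(-1 + R)*2*R/8 = -R*(-1 + R)/4)
V(a, Z) = -8 + 20*a (V(a, Z) = -4*(((1/4)*(-4)*(1 - 1*(-4)))*a + 2) = -4*(((1/4)*(-4)*(1 + 4))*a + 2) = -4*(((1/4)*(-4)*5)*a + 2) = -4*(-5*a + 2) = -4*(2 - 5*a) = -8 + 20*a)
V((1 - 4)*(-4 + 6), 8)*(-2) + 33 = (-8 + 20*((1 - 4)*(-4 + 6)))*(-2) + 33 = (-8 + 20*(-3*2))*(-2) + 33 = (-8 + 20*(-6))*(-2) + 33 = (-8 - 120)*(-2) + 33 = -128*(-2) + 33 = 256 + 33 = 289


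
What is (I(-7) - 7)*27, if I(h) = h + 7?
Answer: -189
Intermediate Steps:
I(h) = 7 + h
(I(-7) - 7)*27 = ((7 - 7) - 7)*27 = (0 - 7)*27 = -7*27 = -189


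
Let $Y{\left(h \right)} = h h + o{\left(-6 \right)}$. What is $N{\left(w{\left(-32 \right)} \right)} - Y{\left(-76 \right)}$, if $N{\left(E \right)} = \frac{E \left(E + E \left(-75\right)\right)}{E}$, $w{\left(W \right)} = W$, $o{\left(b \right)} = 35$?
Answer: $-3443$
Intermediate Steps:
$Y{\left(h \right)} = 35 + h^{2}$ ($Y{\left(h \right)} = h h + 35 = h^{2} + 35 = 35 + h^{2}$)
$N{\left(E \right)} = - 74 E$ ($N{\left(E \right)} = \frac{E \left(E - 75 E\right)}{E} = \frac{E \left(- 74 E\right)}{E} = \frac{\left(-74\right) E^{2}}{E} = - 74 E$)
$N{\left(w{\left(-32 \right)} \right)} - Y{\left(-76 \right)} = \left(-74\right) \left(-32\right) - \left(35 + \left(-76\right)^{2}\right) = 2368 - \left(35 + 5776\right) = 2368 - 5811 = -3443$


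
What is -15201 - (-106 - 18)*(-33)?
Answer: -19293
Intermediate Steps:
-15201 - (-106 - 18)*(-33) = -15201 - (-124)*(-33) = -15201 - 1*4092 = -15201 - 4092 = -19293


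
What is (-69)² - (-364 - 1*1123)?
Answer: 6248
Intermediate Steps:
(-69)² - (-364 - 1*1123) = 4761 - (-364 - 1123) = 4761 - 1*(-1487) = 4761 + 1487 = 6248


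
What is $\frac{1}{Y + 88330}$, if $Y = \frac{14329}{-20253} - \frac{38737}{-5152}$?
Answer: $\frac{104343456}{9217368185933} \approx 1.132 \cdot 10^{-5}$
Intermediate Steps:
$Y = \frac{710717453}{104343456}$ ($Y = 14329 \left(- \frac{1}{20253}\right) - - \frac{38737}{5152} = - \frac{14329}{20253} + \frac{38737}{5152} = \frac{710717453}{104343456} \approx 6.8113$)
$\frac{1}{Y + 88330} = \frac{1}{\frac{710717453}{104343456} + 88330} = \frac{1}{\frac{9217368185933}{104343456}} = \frac{104343456}{9217368185933}$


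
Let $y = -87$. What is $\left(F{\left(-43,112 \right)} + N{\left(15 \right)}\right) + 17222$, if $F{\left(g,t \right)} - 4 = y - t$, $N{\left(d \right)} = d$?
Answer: $17042$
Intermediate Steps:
$F{\left(g,t \right)} = -83 - t$ ($F{\left(g,t \right)} = 4 - \left(87 + t\right) = -83 - t$)
$\left(F{\left(-43,112 \right)} + N{\left(15 \right)}\right) + 17222 = \left(\left(-83 - 112\right) + 15\right) + 17222 = \left(-195 + 15\right) + 17222 = -180 + 17222 = 17042$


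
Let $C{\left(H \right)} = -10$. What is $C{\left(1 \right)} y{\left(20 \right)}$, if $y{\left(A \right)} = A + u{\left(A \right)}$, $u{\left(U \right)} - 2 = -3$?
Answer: $-190$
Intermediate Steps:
$u{\left(U \right)} = -1$ ($u{\left(U \right)} = 2 - 3 = -1$)
$y{\left(A \right)} = -1 + A$ ($y{\left(A \right)} = A - 1 = -1 + A$)
$C{\left(1 \right)} y{\left(20 \right)} = - 10 \left(-1 + 20\right) = \left(-10\right) 19 = -190$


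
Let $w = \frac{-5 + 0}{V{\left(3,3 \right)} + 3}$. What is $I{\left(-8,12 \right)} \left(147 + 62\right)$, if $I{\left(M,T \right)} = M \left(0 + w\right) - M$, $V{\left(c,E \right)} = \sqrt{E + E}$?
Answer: $10032 - \frac{8360 \sqrt{6}}{3} \approx 3206.1$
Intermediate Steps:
$V{\left(c,E \right)} = \sqrt{2} \sqrt{E}$ ($V{\left(c,E \right)} = \sqrt{2 E} = \sqrt{2} \sqrt{E}$)
$w = - \frac{5}{3 + \sqrt{6}}$ ($w = \frac{-5 + 0}{\sqrt{2} \sqrt{3} + 3} = - \frac{5}{\sqrt{6} + 3} = - \frac{5}{3 + \sqrt{6}} \approx -0.91752$)
$I{\left(M,T \right)} = - M + M \left(-5 + \frac{5 \sqrt{6}}{3}\right)$ ($I{\left(M,T \right)} = M \left(0 - \left(5 - \frac{5 \sqrt{6}}{3}\right)\right) - M = M \left(-5 + \frac{5 \sqrt{6}}{3}\right) - M = - M + M \left(-5 + \frac{5 \sqrt{6}}{3}\right)$)
$I{\left(-8,12 \right)} \left(147 + 62\right) = \left(\left(-6\right) \left(-8\right) + \frac{5}{3} \left(-8\right) \sqrt{6}\right) \left(147 + 62\right) = \left(48 - \frac{40 \sqrt{6}}{3}\right) 209 = 10032 - \frac{8360 \sqrt{6}}{3}$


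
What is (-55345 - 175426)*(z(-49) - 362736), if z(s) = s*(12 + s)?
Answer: 83290561633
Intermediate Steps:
(-55345 - 175426)*(z(-49) - 362736) = (-55345 - 175426)*(-49*(12 - 49) - 362736) = -230771*(-49*(-37) - 362736) = -230771*(1813 - 362736) = -230771*(-360923) = 83290561633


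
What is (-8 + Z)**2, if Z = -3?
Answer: 121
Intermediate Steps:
(-8 + Z)**2 = (-8 - 3)**2 = (-11)**2 = 121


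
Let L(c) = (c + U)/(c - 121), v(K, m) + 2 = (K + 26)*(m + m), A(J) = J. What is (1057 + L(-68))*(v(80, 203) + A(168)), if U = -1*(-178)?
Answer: 8625840926/189 ≈ 4.5639e+7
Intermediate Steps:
U = 178
v(K, m) = -2 + 2*m*(26 + K) (v(K, m) = -2 + (K + 26)*(m + m) = -2 + (26 + K)*(2*m) = -2 + 2*m*(26 + K))
L(c) = (178 + c)/(-121 + c) (L(c) = (c + 178)/(c - 121) = (178 + c)/(-121 + c))
(1057 + L(-68))*(v(80, 203) + A(168)) = (1057 + (178 - 68)/(-121 - 68))*((-2 + 52*203 + 2*80*203) + 168) = (1057 + 110/(-189))*((-2 + 10556 + 32480) + 168) = (1057 - 1/189*110)*(43034 + 168) = (1057 - 110/189)*43202 = (199663/189)*43202 = 8625840926/189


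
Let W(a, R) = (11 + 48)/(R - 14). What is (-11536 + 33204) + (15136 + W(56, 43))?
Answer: 1067375/29 ≈ 36806.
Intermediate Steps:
W(a, R) = 59/(-14 + R)
(-11536 + 33204) + (15136 + W(56, 43)) = (-11536 + 33204) + (15136 + 59/(-14 + 43)) = 21668 + (15136 + 59/29) = 21668 + 439003/29 = 1067375/29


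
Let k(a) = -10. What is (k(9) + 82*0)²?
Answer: 100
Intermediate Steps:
(k(9) + 82*0)² = (-10 + 82*0)² = (-10 + 0)² = (-10)² = 100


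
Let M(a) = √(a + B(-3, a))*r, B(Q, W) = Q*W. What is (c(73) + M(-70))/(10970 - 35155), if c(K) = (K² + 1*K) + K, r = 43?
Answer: -1095/4837 - 86*√35/24185 ≈ -0.24742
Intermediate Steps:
c(K) = K² + 2*K (c(K) = (K² + K) + K = (K + K²) + K = K² + 2*K)
M(a) = 43*√2*√(-a) (M(a) = √(a - 3*a)*43 = √(-2*a)*43 = (√2*√(-a))*43 = 43*√2*√(-a))
(c(73) + M(-70))/(10970 - 35155) = (73*(2 + 73) + 43*√2*√(-1*(-70)))/(10970 - 35155) = (73*75 + 43*√2*√70)/(-24185) = (5475 + 86*√35)*(-1/24185) = -1095/4837 - 86*√35/24185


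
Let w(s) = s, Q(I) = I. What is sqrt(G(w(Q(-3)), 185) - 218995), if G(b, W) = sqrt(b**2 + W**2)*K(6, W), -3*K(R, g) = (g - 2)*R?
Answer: sqrt(-218995 - 366*sqrt(34234)) ≈ 535.46*I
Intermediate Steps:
K(R, g) = -R*(-2 + g)/3 (K(R, g) = -(g - 2)*R/3 = -(-2 + g)*R/3 = -R*(-2 + g)/3)
G(b, W) = sqrt(W**2 + b**2)*(4 - 2*W) (G(b, W) = sqrt(b**2 + W**2)*((1/3)*6*(2 - W)) = sqrt(W**2 + b**2)*(4 - 2*W))
sqrt(G(w(Q(-3)), 185) - 218995) = sqrt(2*sqrt(185**2 + (-3)**2)*(2 - 1*185) - 218995) = sqrt(2*sqrt(34225 + 9)*(2 - 185) - 218995) = sqrt(2*sqrt(34234)*(-183) - 218995) = sqrt(-366*sqrt(34234) - 218995) = sqrt(-218995 - 366*sqrt(34234))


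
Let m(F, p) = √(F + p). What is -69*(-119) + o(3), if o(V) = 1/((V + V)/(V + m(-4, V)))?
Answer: 16423/2 + I/6 ≈ 8211.5 + 0.16667*I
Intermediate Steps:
o(V) = (V + √(-4 + V))/(2*V) (o(V) = 1/((V + V)/(V + √(-4 + V))) = 1/((2*V)/(V + √(-4 + V))) = 1/(2*V/(V + √(-4 + V))) = (V + √(-4 + V))/(2*V))
-69*(-119) + o(3) = -69*(-119) + (½)*(3 + √(-4 + 3))/3 = 8211 + (½)*(⅓)*(3 + √(-1)) = 8211 + (½)*(⅓)*(3 + I) = 8211 + (½ + I/6) = 16423/2 + I/6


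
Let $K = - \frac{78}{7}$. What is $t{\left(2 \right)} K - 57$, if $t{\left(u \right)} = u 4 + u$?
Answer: $- \frac{1179}{7} \approx -168.43$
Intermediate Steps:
$K = - \frac{78}{7}$ ($K = \left(-78\right) \frac{1}{7} = - \frac{78}{7} \approx -11.143$)
$t{\left(u \right)} = 5 u$ ($t{\left(u \right)} = 4 u + u = 5 u$)
$t{\left(2 \right)} K - 57 = 5 \cdot 2 \left(- \frac{78}{7}\right) - 57 = 10 \left(- \frac{78}{7}\right) - 57 = - \frac{780}{7} - 57 = - \frac{1179}{7}$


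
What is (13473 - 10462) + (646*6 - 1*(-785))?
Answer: 7672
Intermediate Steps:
(13473 - 10462) + (646*6 - 1*(-785)) = 3011 + (3876 + 785) = 3011 + 4661 = 7672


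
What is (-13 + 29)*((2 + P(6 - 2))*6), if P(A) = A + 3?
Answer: 864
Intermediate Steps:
P(A) = 3 + A
(-13 + 29)*((2 + P(6 - 2))*6) = (-13 + 29)*((2 + (3 + (6 - 2)))*6) = 16*((2 + (3 + 4))*6) = 16*((2 + 7)*6) = 16*(9*6) = 16*54 = 864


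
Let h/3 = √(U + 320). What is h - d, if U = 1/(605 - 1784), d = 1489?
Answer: -1489 + √49423549/131 ≈ -1435.3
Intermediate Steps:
U = -1/1179 (U = 1/(-1179) = -1/1179 ≈ -0.00084818)
h = √49423549/131 (h = 3*√(-1/1179 + 320) = 3*√(377279/1179) = 3*(√49423549/393) = √49423549/131 ≈ 53.666)
h - d = √49423549/131 - 1*1489 = √49423549/131 - 1489 = -1489 + √49423549/131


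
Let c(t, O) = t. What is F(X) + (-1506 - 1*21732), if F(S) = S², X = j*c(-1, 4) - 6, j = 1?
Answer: -23189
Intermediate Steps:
X = -7 (X = 1*(-1) - 6 = -1 - 6 = -7)
F(X) + (-1506 - 1*21732) = (-7)² + (-1506 - 1*21732) = 49 + (-1506 - 21732) = 49 - 23238 = -23189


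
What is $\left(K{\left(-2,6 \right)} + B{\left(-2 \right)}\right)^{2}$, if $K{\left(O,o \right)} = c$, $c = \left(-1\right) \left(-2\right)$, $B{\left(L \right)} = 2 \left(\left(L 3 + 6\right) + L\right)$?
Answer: $4$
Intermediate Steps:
$B{\left(L \right)} = 12 + 8 L$ ($B{\left(L \right)} = 2 \left(\left(3 L + 6\right) + L\right) = 2 \left(\left(6 + 3 L\right) + L\right) = 2 \left(6 + 4 L\right) = 12 + 8 L$)
$c = 2$
$K{\left(O,o \right)} = 2$
$\left(K{\left(-2,6 \right)} + B{\left(-2 \right)}\right)^{2} = \left(2 + \left(12 + 8 \left(-2\right)\right)\right)^{2} = \left(2 + \left(12 - 16\right)\right)^{2} = \left(2 - 4\right)^{2} = \left(-2\right)^{2} = 4$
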